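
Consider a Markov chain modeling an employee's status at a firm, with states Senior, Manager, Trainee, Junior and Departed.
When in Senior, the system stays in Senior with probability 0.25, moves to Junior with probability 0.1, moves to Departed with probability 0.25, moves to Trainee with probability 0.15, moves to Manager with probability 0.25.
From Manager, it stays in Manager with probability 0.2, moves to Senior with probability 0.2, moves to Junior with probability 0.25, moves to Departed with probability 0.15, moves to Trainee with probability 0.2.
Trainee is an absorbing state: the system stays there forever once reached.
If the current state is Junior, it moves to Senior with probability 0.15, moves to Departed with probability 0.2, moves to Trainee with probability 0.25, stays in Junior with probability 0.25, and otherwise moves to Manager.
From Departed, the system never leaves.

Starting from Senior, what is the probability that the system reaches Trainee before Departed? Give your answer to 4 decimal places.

Let h(s) be the probability of absorption at Trainee starting from transient state s. Then h(Trainee) = 1 and h(Departed) = 0. By first-step analysis:
h(Senior) = 0.25·h(Senior) + 0.25·h(Manager) + 0.15·1 + 0.1·h(Junior) + 0.25·0
h(Manager) = 0.2·h(Senior) + 0.2·h(Manager) + 0.2·1 + 0.25·h(Junior) + 0.15·0
h(Junior) = 0.15·h(Senior) + 0.15·h(Manager) + 0.25·1 + 0.25·h(Junior) + 0.2·0
Solving: h(Senior) = 0.4458, h(Manager) = 0.5264, h(Junior) = 0.5278.
Starting from Senior, the probability is 0.4458.

0.4458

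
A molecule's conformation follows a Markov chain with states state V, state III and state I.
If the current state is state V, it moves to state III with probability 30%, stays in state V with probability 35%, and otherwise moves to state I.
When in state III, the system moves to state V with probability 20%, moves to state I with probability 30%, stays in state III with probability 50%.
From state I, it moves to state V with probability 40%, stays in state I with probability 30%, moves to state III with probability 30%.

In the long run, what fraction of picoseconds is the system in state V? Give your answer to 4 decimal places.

Let the stationary distribution be π with π = πP and π_1 + π_2 + π_3 = 1.
π_1 = 0.35·π_1 + 0.2·π_2 + 0.4·π_3
π_2 = 0.3·π_1 + 0.5·π_2 + 0.3·π_3
Solving with the normalization constraint gives π = (0.3095, 0.3750, 0.3155).
So the stationary probability of state V is 0.3095.

0.3095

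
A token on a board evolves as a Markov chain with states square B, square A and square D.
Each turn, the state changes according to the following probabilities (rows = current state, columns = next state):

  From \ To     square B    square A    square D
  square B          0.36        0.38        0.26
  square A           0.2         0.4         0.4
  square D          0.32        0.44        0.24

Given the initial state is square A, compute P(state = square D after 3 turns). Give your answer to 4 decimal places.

Propagate the distribution vector 3 turns from square A.
After 0 turns: (0.0000, 1.0000, 0.0000)
After 1 turn: (0.2000, 0.4000, 0.4000)
After 2 turns: (0.2800, 0.4120, 0.3080)
After 3 turns: (0.2818, 0.4067, 0.3115)
P(in square D after 3 turns) = 0.3115

0.3115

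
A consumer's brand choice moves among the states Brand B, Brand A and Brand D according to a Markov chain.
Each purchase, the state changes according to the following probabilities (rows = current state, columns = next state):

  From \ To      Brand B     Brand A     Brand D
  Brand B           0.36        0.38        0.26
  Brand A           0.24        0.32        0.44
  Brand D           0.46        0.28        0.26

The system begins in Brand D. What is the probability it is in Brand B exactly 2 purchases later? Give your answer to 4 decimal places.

Sum over the intermediate state after 1 purchase:
P = P(Brand D→Brand B)·P(Brand B→Brand B) + P(Brand D→Brand A)·P(Brand A→Brand B) + P(Brand D→Brand D)·P(Brand D→Brand B)
  = 0.46×0.36 + 0.28×0.24 + 0.26×0.46
  = 0.1656 + 0.0672 + 0.1196 = 0.3524

0.3524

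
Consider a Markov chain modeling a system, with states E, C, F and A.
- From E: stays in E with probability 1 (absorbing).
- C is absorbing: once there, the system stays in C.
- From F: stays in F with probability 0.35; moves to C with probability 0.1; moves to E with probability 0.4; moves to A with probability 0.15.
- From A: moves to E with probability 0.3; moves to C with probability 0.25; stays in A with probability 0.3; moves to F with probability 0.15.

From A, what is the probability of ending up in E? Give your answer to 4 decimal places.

0.5896

Let h(s) be the probability of absorption at E starting from transient state s. Then h(E) = 1 and h(C) = 0. By first-step analysis:
h(F) = 0.4·1 + 0.1·0 + 0.35·h(F) + 0.15·h(A)
h(A) = 0.3·1 + 0.25·0 + 0.15·h(F) + 0.3·h(A)
Solving: h(F) = 0.7514, h(A) = 0.5896.
Starting from A, the probability is 0.5896.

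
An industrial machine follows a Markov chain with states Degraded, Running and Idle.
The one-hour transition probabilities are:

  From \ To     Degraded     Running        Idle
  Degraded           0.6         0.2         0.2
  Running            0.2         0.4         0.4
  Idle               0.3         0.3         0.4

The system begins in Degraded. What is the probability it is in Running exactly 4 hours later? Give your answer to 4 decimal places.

0.2868

Propagate the distribution vector 4 hours from Degraded.
After 0 hours: (1.0000, 0.0000, 0.0000)
After 1 hour: (0.6000, 0.2000, 0.2000)
After 2 hours: (0.4600, 0.2600, 0.2800)
After 3 hours: (0.4120, 0.2800, 0.3080)
After 4 hours: (0.3956, 0.2868, 0.3176)
P(in Running after 4 hours) = 0.2868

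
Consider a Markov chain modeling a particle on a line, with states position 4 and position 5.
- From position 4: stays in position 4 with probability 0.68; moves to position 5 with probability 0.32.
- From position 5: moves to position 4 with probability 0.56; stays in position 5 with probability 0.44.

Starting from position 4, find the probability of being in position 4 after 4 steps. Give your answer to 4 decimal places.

Propagate the distribution vector 4 steps from position 4.
After 0 steps: (1.0000, 0.0000)
After 1 step: (0.6800, 0.3200)
After 2 steps: (0.6416, 0.3584)
After 3 steps: (0.6370, 0.3630)
After 4 steps: (0.6364, 0.3636)
P(in position 4 after 4 steps) = 0.6364

0.6364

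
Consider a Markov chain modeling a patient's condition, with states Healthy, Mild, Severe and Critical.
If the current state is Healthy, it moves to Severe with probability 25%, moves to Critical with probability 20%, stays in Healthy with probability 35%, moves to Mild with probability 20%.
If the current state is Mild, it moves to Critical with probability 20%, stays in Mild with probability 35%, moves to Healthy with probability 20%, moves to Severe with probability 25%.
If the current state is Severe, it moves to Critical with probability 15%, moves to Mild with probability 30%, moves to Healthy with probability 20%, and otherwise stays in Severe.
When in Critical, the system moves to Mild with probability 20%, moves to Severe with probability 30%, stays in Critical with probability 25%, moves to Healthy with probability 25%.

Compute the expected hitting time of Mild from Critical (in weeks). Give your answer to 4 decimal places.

4.3439

Let t(s) be the expected number of weeks to first reach Mild from state s, with t(Mild) = 0. Conditioning on the first week:
t(Healthy) = 1 + 0.35·t(Healthy) + 0.25·t(Severe) + 0.2·t(Critical)
t(Severe) = 1 + 0.2·t(Healthy) + 0.35·t(Severe) + 0.15·t(Critical)
t(Critical) = 1 + 0.25·t(Healthy) + 0.3·t(Severe) + 0.25·t(Critical)
Solving: t(Healthy) = 4.3694, t(Severe) = 3.8854, t(Critical) = 4.3439.
Expected weeks from Critical to Mild: 4.3439.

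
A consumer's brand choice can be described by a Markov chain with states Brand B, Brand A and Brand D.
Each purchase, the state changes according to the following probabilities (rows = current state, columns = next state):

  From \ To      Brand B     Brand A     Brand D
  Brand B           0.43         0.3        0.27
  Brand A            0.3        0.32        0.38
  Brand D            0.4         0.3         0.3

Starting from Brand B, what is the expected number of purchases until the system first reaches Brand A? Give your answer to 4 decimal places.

3.3333

Let t(s) be the expected number of purchases to first reach Brand A from state s, with t(Brand A) = 0. Conditioning on the first purchase:
t(Brand B) = 1 + 0.43·t(Brand B) + 0.27·t(Brand D)
t(Brand D) = 1 + 0.4·t(Brand B) + 0.3·t(Brand D)
Solving: t(Brand B) = 3.3333, t(Brand D) = 3.3333.
Expected purchases from Brand B to Brand A: 3.3333.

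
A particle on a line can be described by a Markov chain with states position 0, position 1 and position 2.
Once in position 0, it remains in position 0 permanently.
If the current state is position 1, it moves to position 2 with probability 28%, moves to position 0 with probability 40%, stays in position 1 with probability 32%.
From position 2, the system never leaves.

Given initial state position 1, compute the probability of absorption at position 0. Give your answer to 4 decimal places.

Let h(s) be the probability of absorption at position 0 starting from transient state s. Then h(position 0) = 1 and h(position 2) = 0. By first-step analysis:
h(position 1) = 0.4·1 + 0.32·h(position 1) + 0.28·0
Solving: h(position 1) = 0.5882.
Starting from position 1, the probability is 0.5882.

0.5882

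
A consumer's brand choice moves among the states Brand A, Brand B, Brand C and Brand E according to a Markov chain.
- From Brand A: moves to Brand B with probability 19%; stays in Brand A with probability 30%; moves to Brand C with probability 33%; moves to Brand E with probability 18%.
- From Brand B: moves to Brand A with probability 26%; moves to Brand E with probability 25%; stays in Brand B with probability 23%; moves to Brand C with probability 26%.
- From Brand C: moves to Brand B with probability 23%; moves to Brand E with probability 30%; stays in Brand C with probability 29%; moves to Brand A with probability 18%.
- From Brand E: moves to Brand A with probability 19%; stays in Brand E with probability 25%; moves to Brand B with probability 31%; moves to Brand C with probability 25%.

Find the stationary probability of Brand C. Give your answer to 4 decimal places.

Let the stationary distribution be π with π = πP and π_1 + π_2 + π_3 + π_4 = 1.
π_1 = 0.3·π_1 + 0.26·π_2 + 0.18·π_3 + 0.19·π_4
π_2 = 0.19·π_1 + 0.23·π_2 + 0.23·π_3 + 0.31·π_4
π_3 = 0.33·π_1 + 0.26·π_2 + 0.29·π_3 + 0.25·π_4
Solving with the normalization constraint gives π = (0.2292, 0.2407, 0.2820, 0.2481).
So the stationary probability of Brand C is 0.2820.

0.2820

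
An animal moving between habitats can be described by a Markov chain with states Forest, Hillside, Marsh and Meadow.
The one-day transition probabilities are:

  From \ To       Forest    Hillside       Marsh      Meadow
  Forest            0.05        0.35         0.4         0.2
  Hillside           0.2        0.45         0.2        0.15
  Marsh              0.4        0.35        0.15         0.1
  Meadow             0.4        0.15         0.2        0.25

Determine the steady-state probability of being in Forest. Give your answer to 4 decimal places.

0.2442

Let the stationary distribution be π with π = πP and π_1 + π_2 + π_3 + π_4 = 1.
π_1 = 0.05·π_1 + 0.2·π_2 + 0.4·π_3 + 0.4·π_4
π_2 = 0.35·π_1 + 0.45·π_2 + 0.35·π_3 + 0.15·π_4
π_3 = 0.4·π_1 + 0.2·π_2 + 0.15·π_3 + 0.2·π_4
Solving with the normalization constraint gives π = (0.2442, 0.3518, 0.2370, 0.1671).
So the stationary probability of Forest is 0.2442.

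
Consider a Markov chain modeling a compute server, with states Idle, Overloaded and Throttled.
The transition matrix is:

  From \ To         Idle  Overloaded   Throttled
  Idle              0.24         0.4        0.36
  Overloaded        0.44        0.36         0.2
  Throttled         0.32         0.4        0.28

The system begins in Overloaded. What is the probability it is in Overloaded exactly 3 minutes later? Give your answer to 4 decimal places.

0.3846

Propagate the distribution vector 3 minutes from Overloaded.
After 0 minutes: (0.0000, 1.0000, 0.0000)
After 1 minute: (0.4400, 0.3600, 0.2000)
After 2 minutes: (0.3280, 0.3856, 0.2864)
After 3 minutes: (0.3400, 0.3846, 0.2754)
P(in Overloaded after 3 minutes) = 0.3846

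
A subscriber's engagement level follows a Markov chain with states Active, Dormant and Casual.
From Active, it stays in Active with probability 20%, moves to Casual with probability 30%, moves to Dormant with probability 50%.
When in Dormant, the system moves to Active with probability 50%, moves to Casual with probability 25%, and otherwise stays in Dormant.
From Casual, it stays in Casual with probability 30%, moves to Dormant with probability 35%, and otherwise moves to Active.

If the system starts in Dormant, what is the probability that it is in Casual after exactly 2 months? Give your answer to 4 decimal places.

Sum over the intermediate state after 1 month:
P = P(Dormant→Active)·P(Active→Casual) + P(Dormant→Dormant)·P(Dormant→Casual) + P(Dormant→Casual)·P(Casual→Casual)
  = 0.5×0.3 + 0.25×0.25 + 0.25×0.3
  = 0.1500 + 0.0625 + 0.0750 = 0.2875

0.2875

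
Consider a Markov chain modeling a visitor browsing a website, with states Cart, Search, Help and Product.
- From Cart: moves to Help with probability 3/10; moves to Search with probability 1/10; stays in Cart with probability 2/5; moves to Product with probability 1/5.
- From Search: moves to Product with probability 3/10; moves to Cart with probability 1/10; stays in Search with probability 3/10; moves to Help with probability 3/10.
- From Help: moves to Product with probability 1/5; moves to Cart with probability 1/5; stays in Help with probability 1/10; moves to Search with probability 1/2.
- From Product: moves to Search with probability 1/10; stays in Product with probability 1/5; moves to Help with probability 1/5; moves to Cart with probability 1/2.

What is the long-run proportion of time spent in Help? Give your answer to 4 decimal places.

Let the stationary distribution be π with π = πP and π_1 + π_2 + π_3 + π_4 = 1.
π_1 = 0.4·π_1 + 0.1·π_2 + 0.2·π_3 + 0.5·π_4
π_2 = 0.1·π_1 + 0.3·π_2 + 0.5·π_3 + 0.1·π_4
π_3 = 0.3·π_1 + 0.3·π_2 + 0.1·π_3 + 0.2·π_4
Solving with the normalization constraint gives π = (0.3039, 0.2407, 0.2313, 0.2241).
So the stationary probability of Help is 0.2313.

0.2313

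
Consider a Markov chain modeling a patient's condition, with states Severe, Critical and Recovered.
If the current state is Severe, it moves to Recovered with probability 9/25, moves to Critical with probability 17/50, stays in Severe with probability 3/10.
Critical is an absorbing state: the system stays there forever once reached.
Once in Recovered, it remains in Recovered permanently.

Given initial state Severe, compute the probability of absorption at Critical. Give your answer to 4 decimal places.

Let h(s) be the probability of absorption at Critical starting from transient state s. Then h(Critical) = 1 and h(Recovered) = 0. By first-step analysis:
h(Severe) = 0.3·h(Severe) + 0.34·1 + 0.36·0
Solving: h(Severe) = 0.4857.
Starting from Severe, the probability is 0.4857.

0.4857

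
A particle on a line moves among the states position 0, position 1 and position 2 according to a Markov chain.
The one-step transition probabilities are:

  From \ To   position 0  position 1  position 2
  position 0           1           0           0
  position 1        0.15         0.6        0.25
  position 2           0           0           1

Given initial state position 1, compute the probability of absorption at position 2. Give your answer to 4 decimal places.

Let h(s) be the probability of absorption at position 2 starting from transient state s. Then h(position 2) = 1 and h(position 0) = 0. By first-step analysis:
h(position 1) = 0.15·0 + 0.6·h(position 1) + 0.25·1
Solving: h(position 1) = 0.6250.
Starting from position 1, the probability is 0.6250.

0.6250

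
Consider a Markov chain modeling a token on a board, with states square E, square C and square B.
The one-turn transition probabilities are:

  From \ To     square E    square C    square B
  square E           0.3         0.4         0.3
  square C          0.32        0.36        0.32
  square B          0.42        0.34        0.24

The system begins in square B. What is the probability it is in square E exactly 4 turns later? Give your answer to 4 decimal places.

Propagate the distribution vector 4 turns from square B.
After 0 turns: (0.0000, 0.0000, 1.0000)
After 1 turn: (0.4200, 0.3400, 0.2400)
After 2 turns: (0.3356, 0.3720, 0.2924)
After 3 turns: (0.3425, 0.3676, 0.2899)
After 4 turns: (0.3421, 0.3679, 0.2900)
P(in square E after 4 turns) = 0.3421

0.3421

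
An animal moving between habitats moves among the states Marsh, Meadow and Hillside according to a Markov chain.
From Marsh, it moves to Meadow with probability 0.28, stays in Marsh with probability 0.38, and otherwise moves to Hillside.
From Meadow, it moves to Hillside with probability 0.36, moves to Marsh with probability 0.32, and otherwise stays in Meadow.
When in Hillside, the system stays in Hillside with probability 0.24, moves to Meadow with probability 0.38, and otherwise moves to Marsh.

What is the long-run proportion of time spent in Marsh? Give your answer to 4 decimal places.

Let the stationary distribution be π with π = πP and π_1 + π_2 + π_3 = 1.
π_1 = 0.38·π_1 + 0.32·π_2 + 0.38·π_3
π_2 = 0.28·π_1 + 0.32·π_2 + 0.38·π_3
Solving with the normalization constraint gives π = (0.3605, 0.3245, 0.3150).
So the stationary probability of Marsh is 0.3605.

0.3605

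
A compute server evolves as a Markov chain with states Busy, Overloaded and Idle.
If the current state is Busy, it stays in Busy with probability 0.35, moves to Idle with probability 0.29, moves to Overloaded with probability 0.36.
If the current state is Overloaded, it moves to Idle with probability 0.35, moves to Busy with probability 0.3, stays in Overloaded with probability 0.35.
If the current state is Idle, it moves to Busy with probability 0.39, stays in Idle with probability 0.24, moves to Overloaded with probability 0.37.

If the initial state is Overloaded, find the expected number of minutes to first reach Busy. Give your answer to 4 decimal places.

Let t(s) be the expected number of minutes to first reach Busy from state s, with t(Busy) = 0. Conditioning on the first minute:
t(Overloaded) = 1 + 0.35·t(Overloaded) + 0.35·t(Idle)
t(Idle) = 1 + 0.37·t(Overloaded) + 0.24·t(Idle)
Solving: t(Overloaded) = 3.0453, t(Idle) = 2.7984.
Expected minutes from Overloaded to Busy: 3.0453.

3.0453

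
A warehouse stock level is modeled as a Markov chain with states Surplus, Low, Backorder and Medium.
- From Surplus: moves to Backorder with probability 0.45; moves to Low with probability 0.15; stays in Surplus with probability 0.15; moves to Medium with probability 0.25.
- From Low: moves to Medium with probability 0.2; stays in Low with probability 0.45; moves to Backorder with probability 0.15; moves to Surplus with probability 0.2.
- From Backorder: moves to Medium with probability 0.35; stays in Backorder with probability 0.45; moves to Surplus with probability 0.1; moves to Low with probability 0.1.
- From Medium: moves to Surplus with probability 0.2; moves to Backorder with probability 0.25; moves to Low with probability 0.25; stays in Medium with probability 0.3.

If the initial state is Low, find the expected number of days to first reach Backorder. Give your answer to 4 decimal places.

4.3398

Let t(s) be the expected number of days to first reach Backorder from state s, with t(Backorder) = 0. Conditioning on the first day:
t(Surplus) = 1 + 0.15·t(Surplus) + 0.15·t(Low) + 0.25·t(Medium)
t(Low) = 1 + 0.2·t(Surplus) + 0.45·t(Low) + 0.2·t(Medium)
t(Medium) = 1 + 0.2·t(Surplus) + 0.25·t(Low) + 0.3·t(Medium)
Solving: t(Surplus) = 3.0769, t(Low) = 4.3398, t(Medium) = 3.8576.
Expected days from Low to Backorder: 4.3398.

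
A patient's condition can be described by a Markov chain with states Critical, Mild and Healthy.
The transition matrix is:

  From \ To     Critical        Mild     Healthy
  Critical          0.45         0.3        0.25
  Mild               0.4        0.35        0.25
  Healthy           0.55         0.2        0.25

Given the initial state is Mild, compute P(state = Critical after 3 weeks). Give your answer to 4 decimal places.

0.4604

Propagate the distribution vector 3 weeks from Mild.
After 0 weeks: (0.0000, 1.0000, 0.0000)
After 1 week: (0.4000, 0.3500, 0.2500)
After 2 weeks: (0.4575, 0.2925, 0.2500)
After 3 weeks: (0.4604, 0.2896, 0.2500)
P(in Critical after 3 weeks) = 0.4604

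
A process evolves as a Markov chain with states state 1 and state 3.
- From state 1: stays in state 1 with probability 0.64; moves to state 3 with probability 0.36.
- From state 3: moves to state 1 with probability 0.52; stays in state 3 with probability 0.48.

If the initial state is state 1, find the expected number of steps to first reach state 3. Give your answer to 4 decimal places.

2.7778

Let t(s) be the expected number of steps to first reach state 3 from state s, with t(state 3) = 0. Conditioning on the first step:
t(state 1) = 1 + 0.64·t(state 1)
Solving: t(state 1) = 2.7778.
Expected steps from state 1 to state 3: 2.7778.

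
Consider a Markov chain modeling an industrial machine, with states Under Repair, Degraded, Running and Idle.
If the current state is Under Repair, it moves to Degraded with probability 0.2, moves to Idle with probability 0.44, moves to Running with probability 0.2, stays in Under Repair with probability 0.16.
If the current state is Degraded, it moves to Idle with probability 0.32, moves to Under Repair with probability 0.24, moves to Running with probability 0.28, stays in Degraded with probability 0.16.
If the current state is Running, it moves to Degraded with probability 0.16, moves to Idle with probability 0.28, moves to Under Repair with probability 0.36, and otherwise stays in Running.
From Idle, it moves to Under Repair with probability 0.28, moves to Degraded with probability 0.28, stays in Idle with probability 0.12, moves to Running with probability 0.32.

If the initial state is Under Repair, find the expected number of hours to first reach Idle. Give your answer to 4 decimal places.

Let t(s) be the expected number of hours to first reach Idle from state s, with t(Idle) = 0. Conditioning on the first hour:
t(Under Repair) = 1 + 0.16·t(Under Repair) + 0.2·t(Degraded) + 0.2·t(Running)
t(Degraded) = 1 + 0.24·t(Under Repair) + 0.16·t(Degraded) + 0.28·t(Running)
t(Running) = 1 + 0.36·t(Under Repair) + 0.16·t(Degraded) + 0.2·t(Running)
Solving: t(Under Repair) = 2.6072, t(Degraded) = 2.9391, t(Running) = 3.0110.
Expected hours from Under Repair to Idle: 2.6072.

2.6072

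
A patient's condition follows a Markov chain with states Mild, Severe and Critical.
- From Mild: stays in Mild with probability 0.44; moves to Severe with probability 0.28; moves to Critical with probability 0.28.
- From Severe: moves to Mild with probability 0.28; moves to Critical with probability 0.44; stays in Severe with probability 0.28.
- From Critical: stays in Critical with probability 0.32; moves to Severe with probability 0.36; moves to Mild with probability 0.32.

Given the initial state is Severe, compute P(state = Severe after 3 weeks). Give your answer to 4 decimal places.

0.3074

Propagate the distribution vector 3 weeks from Severe.
After 0 weeks: (0.0000, 1.0000, 0.0000)
After 1 week: (0.2800, 0.2800, 0.4400)
After 2 weeks: (0.3424, 0.3152, 0.3424)
After 3 weeks: (0.3485, 0.3074, 0.3441)
P(in Severe after 3 weeks) = 0.3074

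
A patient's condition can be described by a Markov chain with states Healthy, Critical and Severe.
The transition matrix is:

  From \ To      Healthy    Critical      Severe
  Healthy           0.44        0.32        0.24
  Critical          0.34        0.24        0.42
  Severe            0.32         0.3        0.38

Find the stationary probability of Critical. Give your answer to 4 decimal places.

Let the stationary distribution be π with π = πP and π_1 + π_2 + π_3 = 1.
π_1 = 0.44·π_1 + 0.34·π_2 + 0.32·π_3
π_2 = 0.32·π_1 + 0.24·π_2 + 0.3·π_3
Solving with the normalization constraint gives π = (0.3702, 0.2900, 0.3398).
So the stationary probability of Critical is 0.2900.

0.2900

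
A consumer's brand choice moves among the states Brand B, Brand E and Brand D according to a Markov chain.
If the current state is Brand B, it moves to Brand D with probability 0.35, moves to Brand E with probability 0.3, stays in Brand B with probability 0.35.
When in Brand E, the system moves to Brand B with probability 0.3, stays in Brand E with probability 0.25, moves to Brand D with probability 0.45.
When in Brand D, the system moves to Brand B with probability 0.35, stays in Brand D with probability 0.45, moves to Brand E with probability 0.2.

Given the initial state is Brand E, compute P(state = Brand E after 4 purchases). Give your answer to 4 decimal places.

Propagate the distribution vector 4 purchases from Brand E.
After 0 purchases: (0.0000, 1.0000, 0.0000)
After 1 purchase: (0.3000, 0.2500, 0.4500)
After 2 purchases: (0.3375, 0.2425, 0.4200)
After 3 purchases: (0.3379, 0.2459, 0.4163)
After 4 purchases: (0.3377, 0.2461, 0.4162)
P(in Brand E after 4 purchases) = 0.2461

0.2461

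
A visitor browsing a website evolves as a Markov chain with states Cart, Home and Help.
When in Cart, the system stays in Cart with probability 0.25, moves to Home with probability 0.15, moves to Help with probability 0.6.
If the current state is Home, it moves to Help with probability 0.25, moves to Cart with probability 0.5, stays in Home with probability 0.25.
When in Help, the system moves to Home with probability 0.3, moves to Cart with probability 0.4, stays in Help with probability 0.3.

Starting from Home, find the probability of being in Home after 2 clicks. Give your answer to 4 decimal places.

0.2125

Sum over the intermediate state after 1 click:
P = P(Home→Cart)·P(Cart→Home) + P(Home→Home)·P(Home→Home) + P(Home→Help)·P(Help→Home)
  = 0.5×0.15 + 0.25×0.25 + 0.25×0.3
  = 0.0750 + 0.0625 + 0.0750 = 0.2125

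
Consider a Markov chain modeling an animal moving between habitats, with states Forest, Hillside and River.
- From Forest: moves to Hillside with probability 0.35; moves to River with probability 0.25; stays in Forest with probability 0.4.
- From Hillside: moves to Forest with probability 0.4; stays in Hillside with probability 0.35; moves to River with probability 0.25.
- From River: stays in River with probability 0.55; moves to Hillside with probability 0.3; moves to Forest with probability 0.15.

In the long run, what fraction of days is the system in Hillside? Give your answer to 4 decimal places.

Let the stationary distribution be π with π = πP and π_1 + π_2 + π_3 = 1.
π_1 = 0.4·π_1 + 0.4·π_2 + 0.15·π_3
π_2 = 0.35·π_1 + 0.35·π_2 + 0.3·π_3
Solving with the normalization constraint gives π = (0.3107, 0.3321, 0.3571).
So the stationary probability of Hillside is 0.3321.

0.3321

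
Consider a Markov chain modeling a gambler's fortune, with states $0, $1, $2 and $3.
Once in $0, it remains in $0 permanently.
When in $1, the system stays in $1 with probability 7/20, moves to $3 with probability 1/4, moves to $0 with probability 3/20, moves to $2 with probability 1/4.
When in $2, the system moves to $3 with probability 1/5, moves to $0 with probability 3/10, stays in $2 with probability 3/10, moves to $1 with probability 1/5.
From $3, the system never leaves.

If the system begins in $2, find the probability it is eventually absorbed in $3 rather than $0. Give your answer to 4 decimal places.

Let h(s) be the probability of absorption at $3 starting from transient state s. Then h($3) = 1 and h($0) = 0. By first-step analysis:
h($1) = 0.15·0 + 0.35·h($1) + 0.25·h($2) + 0.25·1
h($2) = 0.3·0 + 0.2·h($1) + 0.3·h($2) + 0.2·1
Solving: h($1) = 0.5556, h($2) = 0.4444.
Starting from $2, the probability is 0.4444.

0.4444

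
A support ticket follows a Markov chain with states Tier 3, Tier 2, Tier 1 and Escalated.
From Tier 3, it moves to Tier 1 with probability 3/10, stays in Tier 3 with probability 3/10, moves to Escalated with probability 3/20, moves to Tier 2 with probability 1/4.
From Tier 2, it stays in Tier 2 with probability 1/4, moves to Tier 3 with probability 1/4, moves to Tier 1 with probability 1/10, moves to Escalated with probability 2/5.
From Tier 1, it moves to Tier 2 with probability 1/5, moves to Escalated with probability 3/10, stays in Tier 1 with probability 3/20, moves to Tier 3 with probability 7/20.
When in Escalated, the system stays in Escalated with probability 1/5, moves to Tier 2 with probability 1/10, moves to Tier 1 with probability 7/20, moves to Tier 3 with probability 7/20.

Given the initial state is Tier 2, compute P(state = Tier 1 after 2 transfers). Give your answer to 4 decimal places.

Propagate the distribution vector 2 transfers from Tier 2.
After 0 transfers: (0.0000, 1.0000, 0.0000, 0.0000)
After 1 transfer: (0.2500, 0.2500, 0.1000, 0.4000)
After 2 transfers: (0.3125, 0.1850, 0.2550, 0.2475)
P(in Tier 1 after 2 transfers) = 0.2550

0.2550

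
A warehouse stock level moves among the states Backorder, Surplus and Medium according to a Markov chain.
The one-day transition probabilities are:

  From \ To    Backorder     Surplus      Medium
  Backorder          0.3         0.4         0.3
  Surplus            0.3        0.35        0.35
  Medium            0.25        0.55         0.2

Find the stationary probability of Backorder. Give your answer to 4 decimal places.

Let the stationary distribution be π with π = πP and π_1 + π_2 + π_3 = 1.
π_1 = 0.3·π_1 + 0.3·π_2 + 0.25·π_3
π_2 = 0.4·π_1 + 0.35·π_2 + 0.55·π_3
Solving with the normalization constraint gives π = (0.2854, 0.4227, 0.2919).
So the stationary probability of Backorder is 0.2854.

0.2854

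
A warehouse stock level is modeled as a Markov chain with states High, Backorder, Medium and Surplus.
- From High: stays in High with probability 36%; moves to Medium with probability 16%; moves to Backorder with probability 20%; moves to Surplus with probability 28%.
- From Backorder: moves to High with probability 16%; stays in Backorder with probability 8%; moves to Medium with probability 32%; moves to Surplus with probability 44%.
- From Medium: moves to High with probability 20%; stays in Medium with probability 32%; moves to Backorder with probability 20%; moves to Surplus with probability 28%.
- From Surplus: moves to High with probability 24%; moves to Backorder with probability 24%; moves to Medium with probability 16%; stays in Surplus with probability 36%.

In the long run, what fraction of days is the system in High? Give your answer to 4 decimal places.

Let the stationary distribution be π with π = πP and π_1 + π_2 + π_3 + π_4 = 1.
π_1 = 0.36·π_1 + 0.16·π_2 + 0.2·π_3 + 0.24·π_4
π_2 = 0.2·π_1 + 0.08·π_2 + 0.2·π_3 + 0.24·π_4
π_3 = 0.16·π_1 + 0.32·π_2 + 0.32·π_3 + 0.16·π_4
Solving with the normalization constraint gives π = (0.2451, 0.1906, 0.2268, 0.3375).
So the stationary probability of High is 0.2451.

0.2451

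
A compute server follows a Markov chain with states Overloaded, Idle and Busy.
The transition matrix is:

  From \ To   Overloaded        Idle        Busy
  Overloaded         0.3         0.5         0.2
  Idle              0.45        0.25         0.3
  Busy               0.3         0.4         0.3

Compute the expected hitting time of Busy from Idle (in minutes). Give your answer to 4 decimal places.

3.8333

Let t(s) be the expected number of minutes to first reach Busy from state s, with t(Busy) = 0. Conditioning on the first minute:
t(Overloaded) = 1 + 0.3·t(Overloaded) + 0.5·t(Idle)
t(Idle) = 1 + 0.45·t(Overloaded) + 0.25·t(Idle)
Solving: t(Overloaded) = 4.1667, t(Idle) = 3.8333.
Expected minutes from Idle to Busy: 3.8333.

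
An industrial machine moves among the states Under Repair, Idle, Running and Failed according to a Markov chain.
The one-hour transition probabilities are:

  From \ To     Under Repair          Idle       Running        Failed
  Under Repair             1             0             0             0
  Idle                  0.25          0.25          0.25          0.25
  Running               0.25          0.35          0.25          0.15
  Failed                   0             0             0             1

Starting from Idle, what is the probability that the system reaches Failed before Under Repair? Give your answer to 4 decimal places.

Let h(s) be the probability of absorption at Failed starting from transient state s. Then h(Failed) = 1 and h(Under Repair) = 0. By first-step analysis:
h(Idle) = 0.25·0 + 0.25·h(Idle) + 0.25·h(Running) + 0.25·1
h(Running) = 0.25·0 + 0.35·h(Idle) + 0.25·h(Running) + 0.15·1
Solving: h(Idle) = 0.4737, h(Running) = 0.4211.
Starting from Idle, the probability is 0.4737.

0.4737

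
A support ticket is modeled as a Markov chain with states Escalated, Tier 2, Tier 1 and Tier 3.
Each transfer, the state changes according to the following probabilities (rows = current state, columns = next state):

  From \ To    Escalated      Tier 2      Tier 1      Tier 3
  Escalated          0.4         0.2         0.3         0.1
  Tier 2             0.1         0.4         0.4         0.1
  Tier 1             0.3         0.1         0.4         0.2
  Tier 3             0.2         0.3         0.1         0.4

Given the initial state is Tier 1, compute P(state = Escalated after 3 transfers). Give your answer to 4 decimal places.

Propagate the distribution vector 3 transfers from Tier 1.
After 0 transfers: (0.0000, 0.0000, 1.0000, 0.0000)
After 1 transfer: (0.3000, 0.1000, 0.4000, 0.2000)
After 2 transfers: (0.2900, 0.2000, 0.3100, 0.2000)
After 3 transfers: (0.2690, 0.2290, 0.3110, 0.1910)
P(in Escalated after 3 transfers) = 0.2690

0.2690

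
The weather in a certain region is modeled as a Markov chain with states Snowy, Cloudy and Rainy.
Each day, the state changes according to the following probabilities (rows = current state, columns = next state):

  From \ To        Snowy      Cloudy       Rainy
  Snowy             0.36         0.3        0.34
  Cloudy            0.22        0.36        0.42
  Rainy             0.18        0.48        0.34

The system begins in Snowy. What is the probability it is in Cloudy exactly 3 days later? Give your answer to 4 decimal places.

Propagate the distribution vector 3 days from Snowy.
After 0 days: (1.0000, 0.0000, 0.0000)
After 1 day: (0.3600, 0.3000, 0.3400)
After 2 days: (0.2568, 0.3792, 0.3640)
After 3 days: (0.2414, 0.3883, 0.3703)
P(in Cloudy after 3 days) = 0.3883

0.3883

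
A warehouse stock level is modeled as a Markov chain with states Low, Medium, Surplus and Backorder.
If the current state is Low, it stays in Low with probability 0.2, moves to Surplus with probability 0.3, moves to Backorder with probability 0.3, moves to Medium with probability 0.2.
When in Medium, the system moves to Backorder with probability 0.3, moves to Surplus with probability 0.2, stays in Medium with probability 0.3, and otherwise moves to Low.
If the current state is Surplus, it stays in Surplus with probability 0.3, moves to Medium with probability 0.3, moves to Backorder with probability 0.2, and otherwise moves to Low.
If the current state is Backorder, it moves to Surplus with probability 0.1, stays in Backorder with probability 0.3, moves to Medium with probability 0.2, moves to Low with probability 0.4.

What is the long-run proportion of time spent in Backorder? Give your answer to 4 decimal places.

0.2780

Let the stationary distribution be π with π = πP and π_1 + π_2 + π_3 + π_4 = 1.
π_1 = 0.2·π_1 + 0.2·π_2 + 0.2·π_3 + 0.4·π_4
π_2 = 0.2·π_1 + 0.3·π_2 + 0.3·π_3 + 0.2·π_4
π_3 = 0.3·π_1 + 0.2·π_2 + 0.3·π_3 + 0.1·π_4
Solving with the normalization constraint gives π = (0.2556, 0.2466, 0.2197, 0.2780).
So the stationary probability of Backorder is 0.2780.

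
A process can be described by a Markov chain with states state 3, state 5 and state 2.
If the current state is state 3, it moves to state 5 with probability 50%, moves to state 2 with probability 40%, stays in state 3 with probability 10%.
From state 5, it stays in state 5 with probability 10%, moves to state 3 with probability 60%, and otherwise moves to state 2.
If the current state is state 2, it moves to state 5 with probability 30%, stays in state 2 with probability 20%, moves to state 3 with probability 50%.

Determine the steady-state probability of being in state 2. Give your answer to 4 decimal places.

Let the stationary distribution be π with π = πP and π_1 + π_2 + π_3 = 1.
π_1 = 0.1·π_1 + 0.6·π_2 + 0.5·π_3
π_2 = 0.5·π_1 + 0.1·π_2 + 0.3·π_3
Solving with the normalization constraint gives π = (0.3795, 0.3133, 0.3072).
So the stationary probability of state 2 is 0.3072.

0.3072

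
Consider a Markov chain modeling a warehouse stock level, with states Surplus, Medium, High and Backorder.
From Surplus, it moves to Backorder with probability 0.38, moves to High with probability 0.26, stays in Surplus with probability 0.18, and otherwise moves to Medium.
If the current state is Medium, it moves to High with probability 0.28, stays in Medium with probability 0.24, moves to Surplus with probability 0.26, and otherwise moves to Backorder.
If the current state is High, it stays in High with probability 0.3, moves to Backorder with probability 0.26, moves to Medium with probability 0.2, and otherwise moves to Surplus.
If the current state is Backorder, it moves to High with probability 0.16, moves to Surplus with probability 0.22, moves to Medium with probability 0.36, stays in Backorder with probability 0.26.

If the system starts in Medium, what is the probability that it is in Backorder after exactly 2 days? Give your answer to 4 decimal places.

0.2816

Propagate the distribution vector 2 days from Medium.
After 0 days: (0.0000, 1.0000, 0.0000, 0.0000)
After 1 day: (0.2600, 0.2400, 0.2800, 0.2200)
After 2 days: (0.2248, 0.2396, 0.2540, 0.2816)
P(in Backorder after 2 days) = 0.2816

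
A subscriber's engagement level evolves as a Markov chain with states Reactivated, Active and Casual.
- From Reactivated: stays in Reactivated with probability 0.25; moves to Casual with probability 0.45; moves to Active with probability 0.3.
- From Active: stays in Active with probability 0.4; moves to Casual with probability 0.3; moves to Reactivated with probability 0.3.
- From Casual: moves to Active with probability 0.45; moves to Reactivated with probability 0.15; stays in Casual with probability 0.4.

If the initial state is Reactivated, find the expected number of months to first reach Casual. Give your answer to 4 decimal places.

2.5000

Let t(s) be the expected number of months to first reach Casual from state s, with t(Casual) = 0. Conditioning on the first month:
t(Reactivated) = 1 + 0.25·t(Reactivated) + 0.3·t(Active)
t(Active) = 1 + 0.3·t(Reactivated) + 0.4·t(Active)
Solving: t(Reactivated) = 2.5000, t(Active) = 2.9167.
Expected months from Reactivated to Casual: 2.5000.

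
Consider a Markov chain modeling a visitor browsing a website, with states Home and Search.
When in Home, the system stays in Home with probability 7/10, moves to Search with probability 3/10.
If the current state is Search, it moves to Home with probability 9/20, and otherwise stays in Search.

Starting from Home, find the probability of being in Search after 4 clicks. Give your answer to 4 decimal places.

0.3984

Propagate the distribution vector 4 clicks from Home.
After 0 clicks: (1.0000, 0.0000)
After 1 click: (0.7000, 0.3000)
After 2 clicks: (0.6250, 0.3750)
After 3 clicks: (0.6063, 0.3938)
After 4 clicks: (0.6016, 0.3984)
P(in Search after 4 clicks) = 0.3984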